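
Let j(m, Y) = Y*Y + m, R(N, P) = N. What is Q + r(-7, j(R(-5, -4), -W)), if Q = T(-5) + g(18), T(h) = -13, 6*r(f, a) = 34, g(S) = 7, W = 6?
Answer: -⅓ ≈ -0.33333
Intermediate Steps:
j(m, Y) = m + Y² (j(m, Y) = Y² + m = m + Y²)
r(f, a) = 17/3 (r(f, a) = (⅙)*34 = 17/3)
Q = -6 (Q = -13 + 7 = -6)
Q + r(-7, j(R(-5, -4), -W)) = -6 + 17/3 = -⅓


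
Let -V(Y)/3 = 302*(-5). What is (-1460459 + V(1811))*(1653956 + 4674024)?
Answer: -9213089593420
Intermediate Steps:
V(Y) = 4530 (V(Y) = -906*(-5) = -3*(-1510) = 4530)
(-1460459 + V(1811))*(1653956 + 4674024) = (-1460459 + 4530)*(1653956 + 4674024) = -1455929*6327980 = -9213089593420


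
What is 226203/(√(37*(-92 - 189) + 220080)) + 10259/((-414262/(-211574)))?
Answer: 1085268833/207131 + 226203*√209683/209683 ≈ 5733.5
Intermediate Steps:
226203/(√(37*(-92 - 189) + 220080)) + 10259/((-414262/(-211574))) = 226203/(√(37*(-281) + 220080)) + 10259/((-414262*(-1/211574))) = 226203/(√(-10397 + 220080)) + 10259/(207131/105787) = 226203/(√209683) + 10259*(105787/207131) = 226203*(√209683/209683) + 1085268833/207131 = 226203*√209683/209683 + 1085268833/207131 = 1085268833/207131 + 226203*√209683/209683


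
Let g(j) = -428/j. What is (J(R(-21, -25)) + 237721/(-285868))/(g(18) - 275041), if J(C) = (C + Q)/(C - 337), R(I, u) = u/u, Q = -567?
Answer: -2792967/900696314056 ≈ -3.1009e-6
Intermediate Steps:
R(I, u) = 1
J(C) = (-567 + C)/(-337 + C) (J(C) = (C - 567)/(C - 337) = (-567 + C)/(-337 + C))
(J(R(-21, -25)) + 237721/(-285868))/(g(18) - 275041) = ((-567 + 1)/(-337 + 1) + 237721/(-285868))/(-428/18 - 275041) = (-566/(-336) + 237721*(-1/285868))/(-428*1/18 - 275041) = (-1/336*(-566) - 21611/25988)/(-214/9 - 275041) = (283/168 - 21611/25988)/(-2475583/9) = (930989/1091496)*(-9/2475583) = -2792967/900696314056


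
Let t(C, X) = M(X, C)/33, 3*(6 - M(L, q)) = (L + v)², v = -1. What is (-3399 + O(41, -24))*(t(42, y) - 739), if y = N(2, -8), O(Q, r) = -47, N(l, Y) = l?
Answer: 252054224/99 ≈ 2.5460e+6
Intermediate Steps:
y = 2
M(L, q) = 6 - (-1 + L)²/3 (M(L, q) = 6 - (L - 1)²/3 = 6 - (-1 + L)²/3)
t(C, X) = 2/11 - (-1 + X)²/99 (t(C, X) = (6 - (-1 + X)²/3)/33 = (6 - (-1 + X)²/3)*(1/33) = 2/11 - (-1 + X)²/99)
(-3399 + O(41, -24))*(t(42, y) - 739) = (-3399 - 47)*((2/11 - (-1 + 2)²/99) - 739) = -3446*((2/11 - 1/99*1²) - 739) = -3446*((2/11 - 1/99*1) - 739) = -3446*((2/11 - 1/99) - 739) = -3446*(17/99 - 739) = -3446*(-73144/99) = 252054224/99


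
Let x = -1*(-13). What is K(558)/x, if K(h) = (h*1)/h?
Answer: 1/13 ≈ 0.076923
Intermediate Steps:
x = 13
K(h) = 1 (K(h) = h/h = 1)
K(558)/x = 1/13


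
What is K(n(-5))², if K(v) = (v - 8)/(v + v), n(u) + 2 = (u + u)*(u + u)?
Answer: 2025/9604 ≈ 0.21085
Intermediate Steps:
n(u) = -2 + 4*u² (n(u) = -2 + (u + u)*(u + u) = -2 + (2*u)*(2*u) = -2 + 4*u²)
K(v) = (-8 + v)/(2*v) (K(v) = (-8 + v)/((2*v)) = (-8 + v)*(1/(2*v)) = (-8 + v)/(2*v))
K(n(-5))² = ((-8 + (-2 + 4*(-5)²))/(2*(-2 + 4*(-5)²)))² = ((-8 + (-2 + 4*25))/(2*(-2 + 4*25)))² = ((-8 + (-2 + 100))/(2*(-2 + 100)))² = ((½)*(-8 + 98)/98)² = ((½)*(1/98)*90)² = (45/98)² = 2025/9604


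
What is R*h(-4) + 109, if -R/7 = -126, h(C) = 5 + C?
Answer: 991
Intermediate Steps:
R = 882 (R = -7*(-126) = 882)
R*h(-4) + 109 = 882*(5 - 4) + 109 = 882*1 + 109 = 882 + 109 = 991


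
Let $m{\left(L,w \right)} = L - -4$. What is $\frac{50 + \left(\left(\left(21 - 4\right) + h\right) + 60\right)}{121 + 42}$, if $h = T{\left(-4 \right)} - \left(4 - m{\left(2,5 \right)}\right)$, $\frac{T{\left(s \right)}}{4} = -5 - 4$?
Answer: $\frac{93}{163} \approx 0.57055$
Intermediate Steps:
$m{\left(L,w \right)} = 4 + L$ ($m{\left(L,w \right)} = L + 4 = 4 + L$)
$T{\left(s \right)} = -36$ ($T{\left(s \right)} = 4 \left(-5 - 4\right) = 4 \left(-9\right) = -36$)
$h = -34$ ($h = -36 - \left(4 - \left(4 + 2\right)\right) = -36 - \left(4 - 6\right) = -36 - -2 = -36 + 2 = -34$)
$\frac{50 + \left(\left(\left(21 - 4\right) + h\right) + 60\right)}{121 + 42} = \frac{50 + \left(\left(\left(21 - 4\right) - 34\right) + 60\right)}{121 + 42} = \frac{50 + \left(\left(17 - 34\right) + 60\right)}{163} = \left(50 + \left(-17 + 60\right)\right) \frac{1}{163} = \left(50 + 43\right) \frac{1}{163} = 93 \cdot \frac{1}{163} = \frac{93}{163}$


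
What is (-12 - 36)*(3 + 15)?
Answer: -864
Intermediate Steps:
(-12 - 36)*(3 + 15) = -48*18 = -864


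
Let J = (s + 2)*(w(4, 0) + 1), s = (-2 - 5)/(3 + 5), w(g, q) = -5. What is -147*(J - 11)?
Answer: 4557/2 ≈ 2278.5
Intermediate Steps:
s = -7/8 ≈ -0.87500
J = -9/2 (J = (-7/8 + 2)*(-5 + 1) = (9/8)*(-4) = -9/2 ≈ -4.5000)
-147*(J - 11) = -147*(-9/2 - 11) = -147*(-31/2) = 4557/2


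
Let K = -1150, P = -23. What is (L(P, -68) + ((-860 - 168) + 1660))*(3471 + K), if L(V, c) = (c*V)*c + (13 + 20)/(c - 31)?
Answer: -736130681/3 ≈ -2.4538e+8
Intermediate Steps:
L(V, c) = 33/(-31 + c) + V*c² (L(V, c) = (V*c)*c + 33/(-31 + c) = V*c² + 33/(-31 + c) = 33/(-31 + c) + V*c²)
(L(P, -68) + ((-860 - 168) + 1660))*(3471 + K) = ((33 - 23*(-68)³ - 31*(-23)*(-68)²)/(-31 - 68) + ((-860 - 168) + 1660))*(3471 - 1150) = ((33 - 23*(-314432) - 31*(-23)*4624)/(-99) + (-1028 + 1660))*2321 = (-(33 + 7231936 + 3296912)/99 + 632)*2321 = (-1/99*10528881 + 632)*2321 = (-319057/3 + 632)*2321 = -317161/3*2321 = -736130681/3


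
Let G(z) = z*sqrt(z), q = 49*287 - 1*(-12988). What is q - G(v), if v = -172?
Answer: 27051 + 344*I*sqrt(43) ≈ 27051.0 + 2255.8*I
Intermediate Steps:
q = 27051 (q = 14063 + 12988 = 27051)
G(z) = z**(3/2)
q - G(v) = 27051 - (-172)**(3/2) = 27051 - (-344)*I*sqrt(43) = 27051 + 344*I*sqrt(43)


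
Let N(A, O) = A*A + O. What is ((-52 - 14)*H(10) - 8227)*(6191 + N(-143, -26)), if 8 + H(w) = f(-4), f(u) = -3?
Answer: -199631614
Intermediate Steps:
N(A, O) = O + A**2 (N(A, O) = A**2 + O = O + A**2)
H(w) = -11 (H(w) = -8 - 3 = -11)
((-52 - 14)*H(10) - 8227)*(6191 + N(-143, -26)) = ((-52 - 14)*(-11) - 8227)*(6191 + (-26 + (-143)**2)) = (-66*(-11) - 8227)*(6191 + (-26 + 20449)) = (726 - 8227)*(6191 + 20423) = -7501*26614 = -199631614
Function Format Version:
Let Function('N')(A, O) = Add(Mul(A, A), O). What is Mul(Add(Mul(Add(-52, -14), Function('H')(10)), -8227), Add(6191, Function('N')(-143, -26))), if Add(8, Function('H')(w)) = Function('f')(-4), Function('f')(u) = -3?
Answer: -199631614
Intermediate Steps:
Function('N')(A, O) = Add(O, Pow(A, 2)) (Function('N')(A, O) = Add(Pow(A, 2), O) = Add(O, Pow(A, 2)))
Function('H')(w) = -11 (Function('H')(w) = Add(-8, -3) = -11)
Mul(Add(Mul(Add(-52, -14), Function('H')(10)), -8227), Add(6191, Function('N')(-143, -26))) = Mul(Add(Mul(Add(-52, -14), -11), -8227), Add(6191, Add(-26, Pow(-143, 2)))) = Mul(Add(Mul(-66, -11), -8227), Add(6191, Add(-26, 20449))) = Mul(Add(726, -8227), Add(6191, 20423)) = Mul(-7501, 26614) = -199631614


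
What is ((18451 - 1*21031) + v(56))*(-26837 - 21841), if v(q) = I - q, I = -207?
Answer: 138391554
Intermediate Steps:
v(q) = -207 - q
((18451 - 1*21031) + v(56))*(-26837 - 21841) = ((18451 - 1*21031) + (-207 - 1*56))*(-26837 - 21841) = ((18451 - 21031) + (-207 - 56))*(-48678) = (-2580 - 263)*(-48678) = -2843*(-48678) = 138391554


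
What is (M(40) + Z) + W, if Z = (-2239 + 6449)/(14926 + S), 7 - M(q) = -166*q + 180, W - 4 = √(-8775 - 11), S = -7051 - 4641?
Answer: 10465712/1617 + I*√8786 ≈ 6472.3 + 93.734*I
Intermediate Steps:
S = -11692
W = 4 + I*√8786 (W = 4 + √(-8775 - 11) = 4 + √(-8786) = 4 + I*√8786 ≈ 4.0 + 93.734*I)
M(q) = -173 + 166*q (M(q) = 7 - (-166*q + 180) = 7 - (180 - 166*q) = 7 + (-180 + 166*q) = -173 + 166*q)
Z = 2105/1617 (Z = (-2239 + 6449)/(14926 - 11692) = 4210/3234 = 4210*(1/3234) = 2105/1617 ≈ 1.3018)
(M(40) + Z) + W = ((-173 + 166*40) + 2105/1617) + (4 + I*√8786) = ((-173 + 6640) + 2105/1617) + (4 + I*√8786) = (6467 + 2105/1617) + (4 + I*√8786) = 10459244/1617 + (4 + I*√8786) = 10465712/1617 + I*√8786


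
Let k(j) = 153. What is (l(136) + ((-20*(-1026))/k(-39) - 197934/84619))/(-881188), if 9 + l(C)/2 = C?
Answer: -138737821/316902301331 ≈ -0.00043779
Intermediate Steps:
l(C) = -18 + 2*C
(l(136) + ((-20*(-1026))/k(-39) - 197934/84619))/(-881188) = ((-18 + 2*136) + (-20*(-1026)/153 - 197934/84619))/(-881188) = ((-18 + 272) + (20520*(1/153) - 197934*1/84619))*(-1/881188) = (254 + (2280/17 - 197934/84619))*(-1/881188) = (254 + 189566442/1438523)*(-1/881188) = (554951284/1438523)*(-1/881188) = -138737821/316902301331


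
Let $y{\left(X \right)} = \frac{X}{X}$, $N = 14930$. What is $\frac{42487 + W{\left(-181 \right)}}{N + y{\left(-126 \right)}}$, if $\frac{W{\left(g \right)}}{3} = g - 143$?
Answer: $\frac{41515}{14931} \approx 2.7805$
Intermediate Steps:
$W{\left(g \right)} = -429 + 3 g$ ($W{\left(g \right)} = 3 \left(g - 143\right) = 3 \left(-143 + g\right) = -429 + 3 g$)
$y{\left(X \right)} = 1$
$\frac{42487 + W{\left(-181 \right)}}{N + y{\left(-126 \right)}} = \frac{42487 + \left(-429 + 3 \left(-181\right)\right)}{14930 + 1} = \frac{42487 - 972}{14931} = \left(42487 - 972\right) \frac{1}{14931} = 41515 \cdot \frac{1}{14931} = \frac{41515}{14931}$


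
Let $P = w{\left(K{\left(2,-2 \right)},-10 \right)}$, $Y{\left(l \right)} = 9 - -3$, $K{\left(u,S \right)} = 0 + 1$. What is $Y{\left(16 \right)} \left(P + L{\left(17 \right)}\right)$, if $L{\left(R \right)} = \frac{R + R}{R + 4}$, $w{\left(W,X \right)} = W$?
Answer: $\frac{220}{7} \approx 31.429$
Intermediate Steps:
$K{\left(u,S \right)} = 1$
$Y{\left(l \right)} = 12$ ($Y{\left(l \right)} = 9 + 3 = 12$)
$L{\left(R \right)} = \frac{2 R}{4 + R}$
$P = 1$
$Y{\left(16 \right)} \left(P + L{\left(17 \right)}\right) = 12 \left(1 + 2 \cdot 17 \frac{1}{4 + 17}\right) = 12 \left(1 + 2 \cdot 17 \cdot \frac{1}{21}\right) = 12 \left(1 + \frac{34}{21}\right) = 12 \cdot \frac{55}{21} = \frac{220}{7}$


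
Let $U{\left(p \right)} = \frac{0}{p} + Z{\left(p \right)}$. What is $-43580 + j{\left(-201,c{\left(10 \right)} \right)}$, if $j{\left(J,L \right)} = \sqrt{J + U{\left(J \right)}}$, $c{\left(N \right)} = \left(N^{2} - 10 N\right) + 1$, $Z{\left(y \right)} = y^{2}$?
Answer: $-43580 + 10 \sqrt{402} \approx -43380.0$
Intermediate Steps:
$c{\left(N \right)} = 1 + N^{2} - 10 N$
$U{\left(p \right)} = p^{2}$ ($U{\left(p \right)} = \frac{0}{p} + p^{2} = 0 + p^{2} = p^{2}$)
$j{\left(J,L \right)} = \sqrt{J + J^{2}}$
$-43580 + j{\left(-201,c{\left(10 \right)} \right)} = -43580 + \sqrt{- 201 \left(1 - 201\right)} = -43580 + \sqrt{\left(-201\right) \left(-200\right)} = -43580 + \sqrt{40200} = -43580 + 10 \sqrt{402}$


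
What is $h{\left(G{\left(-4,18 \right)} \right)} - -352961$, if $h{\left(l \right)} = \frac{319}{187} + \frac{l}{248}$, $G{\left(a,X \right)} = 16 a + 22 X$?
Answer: $\frac{372024103}{1054} \approx 3.5296 \cdot 10^{5}$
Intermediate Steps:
$h{\left(l \right)} = \frac{29}{17} + \frac{l}{248}$ ($h{\left(l \right)} = 319 \cdot \frac{1}{187} + l \frac{1}{248} = \frac{29}{17} + \frac{l}{248}$)
$h{\left(G{\left(-4,18 \right)} \right)} - -352961 = \left(\frac{29}{17} + \frac{16 \left(-4\right) + 22 \cdot 18}{248}\right) - -352961 = \left(\frac{29}{17} + \frac{-64 + 396}{248}\right) + 352961 = \left(\frac{29}{17} + \frac{1}{248} \cdot 332\right) + 352961 = \left(\frac{29}{17} + \frac{83}{62}\right) + 352961 = \frac{3209}{1054} + 352961 = \frac{372024103}{1054}$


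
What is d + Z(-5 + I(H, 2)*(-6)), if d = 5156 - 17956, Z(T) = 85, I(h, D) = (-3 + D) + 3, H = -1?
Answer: -12715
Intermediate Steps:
I(h, D) = D
d = -12800
d + Z(-5 + I(H, 2)*(-6)) = -12800 + 85 = -12715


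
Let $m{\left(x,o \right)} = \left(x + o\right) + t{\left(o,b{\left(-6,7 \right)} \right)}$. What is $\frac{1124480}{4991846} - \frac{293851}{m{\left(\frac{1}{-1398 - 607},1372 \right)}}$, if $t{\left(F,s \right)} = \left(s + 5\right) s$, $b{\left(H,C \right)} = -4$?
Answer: $- \frac{1468983952494005}{6845914945397} \approx -214.58$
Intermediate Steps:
$t{\left(F,s \right)} = s \left(5 + s\right)$ ($t{\left(F,s \right)} = \left(5 + s\right) s = s \left(5 + s\right)$)
$m{\left(x,o \right)} = -4 + o + x$ ($m{\left(x,o \right)} = \left(x + o\right) - 4 \left(5 - 4\right) = \left(o + x\right) - 4 = -4 + o + x$)
$\frac{1124480}{4991846} - \frac{293851}{m{\left(\frac{1}{-1398 - 607},1372 \right)}} = \frac{1124480}{4991846} - \frac{293851}{-4 + 1372 + \frac{1}{-1398 - 607}} = 1124480 \cdot \frac{1}{4991846} - \frac{293851}{-4 + 1372 + \frac{1}{-2005}} = \frac{562240}{2495923} - \frac{293851}{-4 + 1372 - \frac{1}{2005}} = \frac{562240}{2495923} - \frac{293851}{\frac{2742839}{2005}} = \frac{562240}{2495923} - \frac{589171255}{2742839} = - \frac{1468983952494005}{6845914945397}$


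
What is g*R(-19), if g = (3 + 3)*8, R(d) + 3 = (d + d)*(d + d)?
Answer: 69168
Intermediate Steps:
R(d) = -3 + 4*d² (R(d) = -3 + (d + d)*(d + d) = -3 + (2*d)*(2*d) = -3 + 4*d²)
g = 48 (g = 6*8 = 48)
g*R(-19) = 48*(-3 + 4*(-19)²) = 48*(-3 + 4*361) = 48*(-3 + 1444) = 48*1441 = 69168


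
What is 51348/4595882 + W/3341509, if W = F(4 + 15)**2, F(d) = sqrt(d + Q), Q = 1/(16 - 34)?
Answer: 1545001835069/138214629593442 ≈ 0.011178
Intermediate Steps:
Q = -1/18 (Q = 1/(-18) = -1/18 ≈ -0.055556)
F(d) = sqrt(-1/18 + d) (F(d) = sqrt(d - 1/18) = sqrt(-1/18 + d))
W = 341/18 (W = (sqrt(-2 + 36*(4 + 15))/6)**2 = (sqrt(-2 + 36*19)/6)**2 = (sqrt(-2 + 684)/6)**2 = (sqrt(682)/6)**2 = 341/18 ≈ 18.944)
51348/4595882 + W/3341509 = 51348/4595882 + (341/18)/3341509 = 51348*(1/4595882) + (341/18)*(1/3341509) = 25674/2297941 + 341/60147162 = 1545001835069/138214629593442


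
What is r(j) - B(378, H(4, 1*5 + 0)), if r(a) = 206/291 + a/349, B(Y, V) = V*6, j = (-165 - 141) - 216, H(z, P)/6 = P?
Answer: -18360628/101559 ≈ -180.79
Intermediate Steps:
H(z, P) = 6*P
j = -522 (j = -306 - 216 = -522)
B(Y, V) = 6*V
r(a) = 206/291 + a/349 (r(a) = 206*(1/291) + a*(1/349) = 206/291 + a/349)
r(j) - B(378, H(4, 1*5 + 0)) = (206/291 + (1/349)*(-522)) - 6*6*(1*5 + 0) = (206/291 - 522/349) - 6*6*(5 + 0) = -80008/101559 - 6*6*5 = -80008/101559 - 6*30 = -80008/101559 - 1*180 = -80008/101559 - 180 = -18360628/101559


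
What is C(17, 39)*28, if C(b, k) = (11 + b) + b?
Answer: 1260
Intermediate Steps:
C(b, k) = 11 + 2*b
C(17, 39)*28 = (11 + 2*17)*28 = (11 + 34)*28 = 45*28 = 1260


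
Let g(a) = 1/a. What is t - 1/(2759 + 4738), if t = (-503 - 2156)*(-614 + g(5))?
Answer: 61179051082/37485 ≈ 1.6321e+6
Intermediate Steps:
t = 8160471/5 (t = (-503 - 2156)*(-614 + 1/5) = -2659*(-614 + ⅕) = -2659*(-3069/5) = 8160471/5 ≈ 1.6321e+6)
t - 1/(2759 + 4738) = 8160471/5 - 1/(2759 + 4738) = 8160471/5 - 1/7497 = 61179051082/37485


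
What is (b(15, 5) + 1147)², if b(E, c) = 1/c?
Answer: 32901696/25 ≈ 1.3161e+6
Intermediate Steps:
(b(15, 5) + 1147)² = (1/5 + 1147)² = (⅕ + 1147)² = (5736/5)² = 32901696/25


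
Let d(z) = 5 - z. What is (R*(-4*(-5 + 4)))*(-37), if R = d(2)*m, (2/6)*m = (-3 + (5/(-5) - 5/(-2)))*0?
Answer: 0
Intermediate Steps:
m = 0 (m = 3*((-3 + (5/(-5) - 5/(-2)))*0) = 3*((-3 + (5*(-⅕) - 5*(-½)))*0) = 3*((-3 + (-1 + 5/2))*0) = 3*((-3 + 3/2)*0) = 3*(-3/2*0) = 3*0 = 0)
R = 0 (R = (5 - 1*2)*0 = (5 - 2)*0 = 3*0 = 0)
(R*(-4*(-5 + 4)))*(-37) = (0*(-4*(-5 + 4)))*(-37) = (0*(-4*(-1)))*(-37) = (0*4)*(-37) = 0*(-37) = 0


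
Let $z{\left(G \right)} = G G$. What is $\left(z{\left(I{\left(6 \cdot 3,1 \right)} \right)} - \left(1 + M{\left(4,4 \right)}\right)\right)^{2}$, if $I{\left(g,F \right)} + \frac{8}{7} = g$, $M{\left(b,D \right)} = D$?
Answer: $\frac{187115041}{2401} \approx 77932.0$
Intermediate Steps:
$I{\left(g,F \right)} = - \frac{8}{7} + g$
$z{\left(G \right)} = G^{2}$
$\left(z{\left(I{\left(6 \cdot 3,1 \right)} \right)} - \left(1 + M{\left(4,4 \right)}\right)\right)^{2} = \left(\left(- \frac{8}{7} + 6 \cdot 3\right)^{2} - 5\right)^{2} = \left(\left(- \frac{8}{7} + 18\right)^{2} - 5\right)^{2} = \left(\left(\frac{118}{7}\right)^{2} - 5\right)^{2} = \left(\frac{13924}{49} - 5\right)^{2} = \left(\frac{13679}{49}\right)^{2} = \frac{187115041}{2401}$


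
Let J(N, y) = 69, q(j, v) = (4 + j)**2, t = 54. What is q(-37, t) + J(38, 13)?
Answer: 1158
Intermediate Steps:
q(-37, t) + J(38, 13) = (4 - 37)**2 + 69 = (-33)**2 + 69 = 1089 + 69 = 1158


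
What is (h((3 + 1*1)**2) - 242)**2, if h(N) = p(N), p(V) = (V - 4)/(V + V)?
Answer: 3736489/64 ≈ 58383.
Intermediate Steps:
p(V) = (-4 + V)/(2*V) (p(V) = (-4 + V)/((2*V)) = (-4 + V)*(1/(2*V)) = (-4 + V)/(2*V))
h(N) = (-4 + N)/(2*N)
(h((3 + 1*1)**2) - 242)**2 = ((-4 + (3 + 1*1)**2)/(2*((3 + 1*1)**2)) - 242)**2 = ((-4 + (3 + 1)**2)/(2*((3 + 1)**2)) - 242)**2 = ((-4 + 4**2)/(2*(4**2)) - 242)**2 = ((1/2)*(-4 + 16)/16 - 242)**2 = ((1/2)*(1/16)*12 - 242)**2 = (3/8 - 242)**2 = (-1933/8)**2 = 3736489/64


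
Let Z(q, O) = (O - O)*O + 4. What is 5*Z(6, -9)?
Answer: 20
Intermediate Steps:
Z(q, O) = 4 (Z(q, O) = 0*O + 4 = 0 + 4 = 4)
5*Z(6, -9) = 5*4 = 20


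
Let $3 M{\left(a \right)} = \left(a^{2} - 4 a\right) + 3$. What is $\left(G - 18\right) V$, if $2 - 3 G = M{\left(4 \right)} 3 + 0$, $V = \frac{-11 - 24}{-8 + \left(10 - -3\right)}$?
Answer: $\frac{385}{3} \approx 128.33$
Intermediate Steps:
$M{\left(a \right)} = 1 - \frac{4 a}{3} + \frac{a^{2}}{3}$ ($M{\left(a \right)} = \frac{\left(a^{2} - 4 a\right) + 3}{3} = \frac{3 + a^{2} - 4 a}{3} = 1 - \frac{4 a}{3} + \frac{a^{2}}{3}$)
$V = -7$ ($V = - \frac{35}{-8 + \left(10 + 3\right)} = - \frac{35}{-8 + 13} = - \frac{35}{5} = \left(-35\right) \frac{1}{5} = -7$)
$G = - \frac{1}{3}$ ($G = \frac{2}{3} - \frac{\left(1 - \frac{16}{3} + \frac{4^{2}}{3}\right) 3 + 0}{3} = \frac{2}{3} - \frac{\left(1 - \frac{16}{3} + \frac{1}{3} \cdot 16\right) 3 + 0}{3} = \frac{2}{3} - \frac{\left(1 - \frac{16}{3} + \frac{16}{3}\right) 3 + 0}{3} = \frac{2}{3} - \frac{1 \cdot 3 + 0}{3} = \frac{2}{3} - \frac{3 + 0}{3} = \frac{2}{3} - 1 = - \frac{1}{3} \approx -0.33333$)
$\left(G - 18\right) V = \left(- \frac{1}{3} - 18\right) \left(-7\right) = \left(- \frac{55}{3}\right) \left(-7\right) = \frac{385}{3}$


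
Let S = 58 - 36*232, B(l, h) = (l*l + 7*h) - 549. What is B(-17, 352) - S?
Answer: 10498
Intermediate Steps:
B(l, h) = -549 + l² + 7*h (B(l, h) = (l² + 7*h) - 549 = -549 + l² + 7*h)
S = -8294 (S = 58 - 8352 = -8294)
B(-17, 352) - S = (-549 + (-17)² + 7*352) - 1*(-8294) = (-549 + 289 + 2464) + 8294 = 2204 + 8294 = 10498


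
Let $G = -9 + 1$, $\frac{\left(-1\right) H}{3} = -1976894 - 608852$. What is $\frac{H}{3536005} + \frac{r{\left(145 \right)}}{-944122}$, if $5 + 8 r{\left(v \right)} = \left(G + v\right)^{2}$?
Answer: $\frac{14630970710617}{6676840225220} \approx 2.1913$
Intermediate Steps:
$H = 7757238$ ($H = - 3 \left(-1976894 - 608852\right) = \left(-3\right) \left(-2585746\right) = 7757238$)
$G = -8$
$r{\left(v \right)} = - \frac{5}{8} + \frac{\left(-8 + v\right)^{2}}{8}$
$\frac{H}{3536005} + \frac{r{\left(145 \right)}}{-944122} = \frac{7757238}{3536005} + \frac{- \frac{5}{8} + \frac{\left(-8 + 145\right)^{2}}{8}}{-944122} = 7757238 \cdot \frac{1}{3536005} + \left(- \frac{5}{8} + \frac{137^{2}}{8}\right) \left(- \frac{1}{944122}\right) = \frac{7757238}{3536005} + \left(- \frac{5}{8} + \frac{1}{8} \cdot 18769\right) \left(- \frac{1}{944122}\right) = \frac{7757238}{3536005} + \left(- \frac{5}{8} + \frac{18769}{8}\right) \left(- \frac{1}{944122}\right) = \frac{7757238}{3536005} + \frac{4691}{2} \left(- \frac{1}{944122}\right) = \frac{7757238}{3536005} - \frac{4691}{1888244} = \frac{14630970710617}{6676840225220}$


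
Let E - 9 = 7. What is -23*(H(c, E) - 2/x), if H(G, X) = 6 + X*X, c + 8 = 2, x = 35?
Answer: -210864/35 ≈ -6024.7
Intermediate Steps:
E = 16 (E = 9 + 7 = 16)
c = -6 (c = -8 + 2 = -6)
H(G, X) = 6 + X²
-23*(H(c, E) - 2/x) = -23*((6 + 16²) - 2/35) = -23*((6 + 256) - 2*1/35) = -23*(262 - 2/35) = -23*9168/35 = -210864/35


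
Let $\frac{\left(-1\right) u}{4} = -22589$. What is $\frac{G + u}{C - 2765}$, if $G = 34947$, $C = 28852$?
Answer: $\frac{125303}{26087} \approx 4.8033$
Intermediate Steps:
$u = 90356$ ($u = \left(-4\right) \left(-22589\right) = 90356$)
$\frac{G + u}{C - 2765} = \frac{34947 + 90356}{28852 - 2765} = \frac{125303}{26087}$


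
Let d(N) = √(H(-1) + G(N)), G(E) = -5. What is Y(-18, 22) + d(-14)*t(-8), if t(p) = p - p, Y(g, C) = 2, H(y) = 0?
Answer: 2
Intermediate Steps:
t(p) = 0
d(N) = I*√5 (d(N) = √(0 - 5) = √(-5) = I*√5)
Y(-18, 22) + d(-14)*t(-8) = 2 + (I*√5)*0 = 2 + 0 = 2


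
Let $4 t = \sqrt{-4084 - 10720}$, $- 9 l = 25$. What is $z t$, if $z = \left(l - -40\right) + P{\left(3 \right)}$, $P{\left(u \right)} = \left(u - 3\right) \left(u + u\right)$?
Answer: $\frac{335 i \sqrt{3701}}{18} \approx 1132.2 i$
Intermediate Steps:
$l = - \frac{25}{9}$ ($l = \left(- \frac{1}{9}\right) 25 = - \frac{25}{9} \approx -2.7778$)
$P{\left(u \right)} = 2 u \left(-3 + u\right)$ ($P{\left(u \right)} = \left(-3 + u\right) 2 u = 2 u \left(-3 + u\right)$)
$t = \frac{i \sqrt{3701}}{2}$ ($t = \frac{\sqrt{-4084 - 10720}}{4} = \frac{\sqrt{-14804}}{4} = \frac{2 i \sqrt{3701}}{4} = \frac{i \sqrt{3701}}{2} \approx 30.418 i$)
$z = \frac{335}{9}$ ($z = \left(- \frac{25}{9} - -40\right) + 2 \cdot 3 \left(-3 + 3\right) = \left(- \frac{25}{9} + 40\right) + 2 \cdot 3 \cdot 0 = \frac{335}{9} + 0 = \frac{335}{9} \approx 37.222$)
$z t = \frac{335 \frac{i \sqrt{3701}}{2}}{9} = \frac{335 i \sqrt{3701}}{18}$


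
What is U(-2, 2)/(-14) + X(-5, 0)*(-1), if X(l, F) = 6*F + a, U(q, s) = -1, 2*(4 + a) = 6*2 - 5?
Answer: 4/7 ≈ 0.57143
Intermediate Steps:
a = -½ (a = -4 + (6*2 - 5)/2 = -4 + (12 - 5)/2 = -4 + (½)*7 = -4 + 7/2 = -½ ≈ -0.50000)
X(l, F) = -½ + 6*F (X(l, F) = 6*F - ½ = -½ + 6*F)
U(-2, 2)/(-14) + X(-5, 0)*(-1) = -1/(-14) + (-½ + 6*0)*(-1) = -1*(-1/14) + (-½ + 0)*(-1) = 1/14 - ½*(-1) = 1/14 + ½ = 4/7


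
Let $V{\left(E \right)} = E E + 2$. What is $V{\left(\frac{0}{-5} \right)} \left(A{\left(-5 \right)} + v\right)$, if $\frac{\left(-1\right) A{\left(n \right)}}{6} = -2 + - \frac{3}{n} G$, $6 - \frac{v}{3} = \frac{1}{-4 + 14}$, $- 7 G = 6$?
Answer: $\frac{459}{7} \approx 65.571$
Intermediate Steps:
$G = - \frac{6}{7}$ ($G = \left(- \frac{1}{7}\right) 6 = - \frac{6}{7} \approx -0.85714$)
$V{\left(E \right)} = 2 + E^{2}$ ($V{\left(E \right)} = E^{2} + 2 = 2 + E^{2}$)
$v = \frac{177}{10}$ ($v = 18 - \frac{3}{-4 + 14} = 18 - \frac{3}{10} = \frac{177}{10} \approx 17.7$)
$A{\left(n \right)} = 12 - \frac{108}{7 n}$ ($A{\left(n \right)} = - 6 \left(-2 + - \frac{3}{n} \left(- \frac{6}{7}\right)\right) = - 6 \left(-2 + \frac{18}{7 n}\right) = 12 - \frac{108}{7 n}$)
$V{\left(\frac{0}{-5} \right)} \left(A{\left(-5 \right)} + v\right) = \left(2 + \left(\frac{0}{-5}\right)^{2}\right) \left(\left(12 - \frac{108}{7 \left(-5\right)}\right) + \frac{177}{10}\right) = \left(2 + \left(0 \left(- \frac{1}{5}\right)\right)^{2}\right) \left(\left(12 - - \frac{108}{35}\right) + \frac{177}{10}\right) = \left(2 + 0^{2}\right) \left(\left(12 + \frac{108}{35}\right) + \frac{177}{10}\right) = \left(2 + 0\right) \left(\frac{528}{35} + \frac{177}{10}\right) = 2 \cdot \frac{459}{14} = \frac{459}{7}$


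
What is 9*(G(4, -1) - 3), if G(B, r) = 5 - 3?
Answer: -9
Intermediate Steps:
G(B, r) = 2
9*(G(4, -1) - 3) = 9*(2 - 3) = 9*(-1) = -9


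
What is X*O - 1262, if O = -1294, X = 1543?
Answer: -1997904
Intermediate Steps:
X*O - 1262 = 1543*(-1294) - 1262 = -1996642 - 1262 = -1997904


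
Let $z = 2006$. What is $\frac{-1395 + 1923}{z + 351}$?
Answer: $\frac{528}{2357} \approx 0.22401$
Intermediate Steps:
$\frac{-1395 + 1923}{z + 351} = \frac{-1395 + 1923}{2006 + 351} = \frac{528}{2357}$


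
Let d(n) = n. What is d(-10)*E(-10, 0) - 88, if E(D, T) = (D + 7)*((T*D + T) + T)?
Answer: -88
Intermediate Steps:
E(D, T) = (7 + D)*(2*T + D*T) (E(D, T) = (7 + D)*((D*T + T) + T) = (7 + D)*((T + D*T) + T) = (7 + D)*(2*T + D*T))
d(-10)*E(-10, 0) - 88 = -0*(14 + (-10)**2 + 9*(-10)) - 88 = -0*(14 + 100 - 90) - 88 = -0*24 - 88 = -10*0 - 88 = 0 - 88 = -88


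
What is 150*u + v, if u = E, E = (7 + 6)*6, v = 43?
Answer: 11743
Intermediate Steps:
E = 78 (E = 13*6 = 78)
u = 78
150*u + v = 150*78 + 43 = 11700 + 43 = 11743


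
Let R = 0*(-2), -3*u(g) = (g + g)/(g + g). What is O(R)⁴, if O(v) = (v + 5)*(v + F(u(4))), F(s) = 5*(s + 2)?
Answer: 244140625/81 ≈ 3.0141e+6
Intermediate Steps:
u(g) = -⅓ (u(g) = -(g + g)/(3*(g + g)) = -2*g/(3*(2*g)) = -2*g*1/(2*g)/3 = -⅓*1 = -⅓)
R = 0
F(s) = 10 + 5*s (F(s) = 5*(2 + s) = 10 + 5*s)
O(v) = (5 + v)*(25/3 + v) (O(v) = (v + 5)*(v + (10 + 5*(-⅓))) = (5 + v)*(v + (10 - 5/3)) = (5 + v)*(v + 25/3) = (5 + v)*(25/3 + v))
O(R)⁴ = (125/3 + 0² + (40/3)*0)⁴ = (125/3 + 0 + 0)⁴ = (125/3)⁴ = 244140625/81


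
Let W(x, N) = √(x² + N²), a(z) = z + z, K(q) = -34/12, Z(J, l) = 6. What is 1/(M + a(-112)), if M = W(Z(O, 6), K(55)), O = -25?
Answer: -8064/1804751 - 6*√1585/1804751 ≈ -0.0046006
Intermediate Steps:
K(q) = -17/6 (K(q) = -34*1/12 = -17/6)
a(z) = 2*z
W(x, N) = √(N² + x²)
M = √1585/6 (M = √((-17/6)² + 6²) = √(289/36 + 36) = √(1585/36) = √1585/6 ≈ 6.6353)
1/(M + a(-112)) = 1/(√1585/6 + 2*(-112)) = 1/(√1585/6 - 224) = 1/(-224 + √1585/6)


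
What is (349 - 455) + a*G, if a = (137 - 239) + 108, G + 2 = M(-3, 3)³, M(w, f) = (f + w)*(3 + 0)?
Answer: -118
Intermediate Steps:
M(w, f) = 3*f + 3*w (M(w, f) = (f + w)*3 = 3*f + 3*w)
G = -2 (G = -2 + (3*3 + 3*(-3))³ = -2 + (9 - 9)³ = -2 + 0³ = -2 + 0 = -2)
a = 6 (a = -102 + 108 = 6)
(349 - 455) + a*G = (349 - 455) + 6*(-2) = -106 - 12 = -118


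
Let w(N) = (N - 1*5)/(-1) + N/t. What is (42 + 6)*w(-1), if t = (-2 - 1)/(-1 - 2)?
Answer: 240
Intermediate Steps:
t = 1 (t = -3/(-3) = -3*(-⅓) = 1)
w(N) = 5 (w(N) = (N - 1*5)/(-1) + N/1 = (N - 5)*(-1) + N*1 = (-5 + N)*(-1) + N = (5 - N) + N = 5)
(42 + 6)*w(-1) = (42 + 6)*5 = 48*5 = 240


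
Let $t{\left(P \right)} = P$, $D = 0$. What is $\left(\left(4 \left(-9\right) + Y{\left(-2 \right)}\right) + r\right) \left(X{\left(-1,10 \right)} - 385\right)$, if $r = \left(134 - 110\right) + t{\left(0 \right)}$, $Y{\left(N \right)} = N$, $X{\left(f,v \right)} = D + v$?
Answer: $5250$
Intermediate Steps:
$X{\left(f,v \right)} = v$ ($X{\left(f,v \right)} = 0 + v = v$)
$r = 24$ ($r = \left(134 - 110\right) + 0 = 24 + 0 = 24$)
$\left(\left(4 \left(-9\right) + Y{\left(-2 \right)}\right) + r\right) \left(X{\left(-1,10 \right)} - 385\right) = \left(\left(4 \left(-9\right) - 2\right) + 24\right) \left(10 - 385\right) = \left(\left(-36 - 2\right) + 24\right) \left(-375\right) = \left(-38 + 24\right) \left(-375\right) = \left(-14\right) \left(-375\right) = 5250$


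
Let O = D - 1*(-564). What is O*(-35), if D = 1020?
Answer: -55440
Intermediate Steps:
O = 1584 (O = 1020 - 1*(-564) = 1020 + 564 = 1584)
O*(-35) = 1584*(-35) = -55440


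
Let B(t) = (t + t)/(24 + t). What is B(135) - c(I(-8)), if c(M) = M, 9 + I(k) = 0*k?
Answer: 567/53 ≈ 10.698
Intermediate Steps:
I(k) = -9 (I(k) = -9 + 0*k = -9 + 0 = -9)
B(t) = 2*t/(24 + t) (B(t) = (2*t)/(24 + t) = 2*t/(24 + t))
B(135) - c(I(-8)) = 2*135/(24 + 135) - 1*(-9) = 2*135/159 + 9 = 2*135*(1/159) + 9 = 90/53 + 9 = 567/53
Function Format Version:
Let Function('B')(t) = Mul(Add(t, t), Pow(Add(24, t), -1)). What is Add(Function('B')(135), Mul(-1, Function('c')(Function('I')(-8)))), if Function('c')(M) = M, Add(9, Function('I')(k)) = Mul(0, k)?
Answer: Rational(567, 53) ≈ 10.698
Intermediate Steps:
Function('I')(k) = -9 (Function('I')(k) = Add(-9, Mul(0, k)) = Add(-9, 0) = -9)
Function('B')(t) = Mul(2, t, Pow(Add(24, t), -1)) (Function('B')(t) = Mul(Mul(2, t), Pow(Add(24, t), -1)) = Mul(2, t, Pow(Add(24, t), -1)))
Add(Function('B')(135), Mul(-1, Function('c')(Function('I')(-8)))) = Add(Mul(2, 135, Pow(Add(24, 135), -1)), Mul(-1, -9)) = Add(Mul(2, 135, Pow(159, -1)), 9) = Add(Mul(2, 135, Rational(1, 159)), 9) = Add(Rational(90, 53), 9) = Rational(567, 53)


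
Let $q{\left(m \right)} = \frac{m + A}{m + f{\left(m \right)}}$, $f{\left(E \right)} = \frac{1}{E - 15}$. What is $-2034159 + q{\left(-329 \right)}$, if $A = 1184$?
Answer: $- \frac{230220307263}{113177} \approx -2.0342 \cdot 10^{6}$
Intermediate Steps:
$f{\left(E \right)} = \frac{1}{-15 + E}$
$q{\left(m \right)} = \frac{1184 + m}{m + \frac{1}{-15 + m}}$ ($q{\left(m \right)} = \frac{m + 1184}{m + \frac{1}{-15 + m}} = \frac{1184 + m}{m + \frac{1}{-15 + m}}$)
$-2034159 + q{\left(-329 \right)} = -2034159 + \frac{\left(-15 - 329\right) \left(1184 - 329\right)}{1 - 329 \left(-15 - 329\right)} = -2034159 + \frac{1}{1 - -113176} \left(-344\right) 855 = -2034159 + \frac{1}{1 + 113176} \left(-344\right) 855 = -2034159 + \frac{1}{113177} \left(-344\right) 855 = -2034159 - \frac{294120}{113177} = - \frac{230220307263}{113177}$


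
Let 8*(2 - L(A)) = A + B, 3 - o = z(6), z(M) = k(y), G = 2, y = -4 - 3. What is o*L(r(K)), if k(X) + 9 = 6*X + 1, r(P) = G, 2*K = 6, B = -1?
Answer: 795/8 ≈ 99.375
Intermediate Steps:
y = -7
K = 3 (K = (1/2)*6 = 3)
r(P) = 2
k(X) = -8 + 6*X (k(X) = -9 + (6*X + 1) = -9 + (1 + 6*X) = -8 + 6*X)
z(M) = -50 (z(M) = -8 + 6*(-7) = -8 - 42 = -50)
o = 53 (o = 3 - 1*(-50) = 3 + 50 = 53)
L(A) = 17/8 - A/8 (L(A) = 2 - (A - 1)/8 = 2 - (-1 + A)/8 = 2 + (1/8 - A/8) = 17/8 - A/8)
o*L(r(K)) = 53*(17/8 - 1/8*2) = 53*(17/8 - 1/4) = 53*(15/8) = 795/8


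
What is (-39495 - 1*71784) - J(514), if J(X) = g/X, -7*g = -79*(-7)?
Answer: -57197327/514 ≈ -1.1128e+5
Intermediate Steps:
g = -79 (g = -(-79)*(-7)/7 = -⅐*553 = -79)
J(X) = -79/X
(-39495 - 1*71784) - J(514) = (-39495 - 1*71784) - (-79)/514 = (-39495 - 71784) - (-79)/514 = -111279 - 1*(-79/514) = -111279 + 79/514 = -57197327/514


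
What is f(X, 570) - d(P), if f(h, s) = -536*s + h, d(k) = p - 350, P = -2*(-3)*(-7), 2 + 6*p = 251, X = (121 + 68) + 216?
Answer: -609613/2 ≈ -3.0481e+5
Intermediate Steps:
X = 405 (X = 189 + 216 = 405)
p = 83/2 (p = -1/3 + (1/6)*251 = -1/3 + 251/6 = 83/2 ≈ 41.500)
P = -42 (P = 6*(-7) = -42)
d(k) = -617/2 (d(k) = 83/2 - 350 = -617/2)
f(h, s) = h - 536*s
f(X, 570) - d(P) = (405 - 536*570) - 1*(-617/2) = (405 - 305520) + 617/2 = -305115 + 617/2 = -609613/2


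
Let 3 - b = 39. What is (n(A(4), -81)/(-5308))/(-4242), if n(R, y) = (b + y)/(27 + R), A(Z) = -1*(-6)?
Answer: -13/82560632 ≈ -1.5746e-7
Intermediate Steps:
b = -36 (b = 3 - 1*39 = 3 - 39 = -36)
A(Z) = 6
n(R, y) = (-36 + y)/(27 + R)
(n(A(4), -81)/(-5308))/(-4242) = (((-36 - 81)/(27 + 6))/(-5308))/(-4242) = ((-117/33)*(-1/5308))*(-1/4242) = (((1/33)*(-117))*(-1/5308))*(-1/4242) = -39/11*(-1/5308)*(-1/4242) = (39/58388)*(-1/4242) = -13/82560632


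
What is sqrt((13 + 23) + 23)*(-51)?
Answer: -51*sqrt(59) ≈ -391.74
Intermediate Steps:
sqrt((13 + 23) + 23)*(-51) = sqrt(36 + 23)*(-51) = sqrt(59)*(-51) = -51*sqrt(59)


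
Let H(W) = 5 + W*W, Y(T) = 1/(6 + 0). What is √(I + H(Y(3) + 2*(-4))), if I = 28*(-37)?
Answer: I*√34907/6 ≈ 31.139*I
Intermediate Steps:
Y(T) = ⅙ (Y(T) = 1/6 = ⅙)
H(W) = 5 + W²
I = -1036
√(I + H(Y(3) + 2*(-4))) = √(-1036 + (5 + (⅙ + 2*(-4))²)) = √(-1036 + (5 + (⅙ - 8)²)) = √(-1036 + (5 + (-47/6)²)) = √(-1036 + (5 + 2209/36)) = √(-1036 + 2389/36) = √(-34907/36) = I*√34907/6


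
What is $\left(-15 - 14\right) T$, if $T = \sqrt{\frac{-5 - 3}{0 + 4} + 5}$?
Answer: $- 29 \sqrt{3} \approx -50.229$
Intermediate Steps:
$T = \sqrt{3}$ ($T = \sqrt{- \frac{8}{4} + 5} = \sqrt{\left(-8\right) \frac{1}{4} + 5} = \sqrt{-2 + 5} = \sqrt{3} \approx 1.732$)
$\left(-15 - 14\right) T = \left(-15 - 14\right) \sqrt{3} = - 29 \sqrt{3}$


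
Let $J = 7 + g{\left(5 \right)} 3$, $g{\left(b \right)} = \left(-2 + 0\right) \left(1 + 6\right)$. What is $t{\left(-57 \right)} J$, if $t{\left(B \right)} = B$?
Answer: $1995$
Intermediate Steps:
$g{\left(b \right)} = -14$ ($g{\left(b \right)} = \left(-2\right) 7 = -14$)
$J = -35$ ($J = 7 - 42 = -35$)
$t{\left(-57 \right)} J = \left(-57\right) \left(-35\right) = 1995$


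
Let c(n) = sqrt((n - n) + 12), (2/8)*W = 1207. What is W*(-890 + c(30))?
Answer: -4296920 + 9656*sqrt(3) ≈ -4.2802e+6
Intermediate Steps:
W = 4828 (W = 4*1207 = 4828)
c(n) = 2*sqrt(3) (c(n) = sqrt(0 + 12) = sqrt(12) = 2*sqrt(3))
W*(-890 + c(30)) = 4828*(-890 + 2*sqrt(3)) = -4296920 + 9656*sqrt(3)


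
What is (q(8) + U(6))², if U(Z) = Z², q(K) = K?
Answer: 1936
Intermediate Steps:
(q(8) + U(6))² = (8 + 6²)² = (8 + 36)² = 44² = 1936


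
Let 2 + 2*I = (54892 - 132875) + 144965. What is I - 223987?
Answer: -190497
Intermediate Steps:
I = 33490 (I = -1 + ((54892 - 132875) + 144965)/2 = -1 + (-77983 + 144965)/2 = -1 + (½)*66982 = -1 + 33491 = 33490)
I - 223987 = 33490 - 223987 = -190497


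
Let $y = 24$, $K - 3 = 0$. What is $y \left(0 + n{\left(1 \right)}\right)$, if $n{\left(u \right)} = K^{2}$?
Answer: $216$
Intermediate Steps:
$K = 3$ ($K = 3 + 0 = 3$)
$n{\left(u \right)} = 9$ ($n{\left(u \right)} = 3^{2} = 9$)
$y \left(0 + n{\left(1 \right)}\right) = 24 \left(0 + 9\right) = 24 \cdot 9 = 216$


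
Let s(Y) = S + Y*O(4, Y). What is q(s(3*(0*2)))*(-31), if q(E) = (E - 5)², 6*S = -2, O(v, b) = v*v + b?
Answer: -7936/9 ≈ -881.78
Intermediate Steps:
O(v, b) = b + v² (O(v, b) = v² + b = b + v²)
S = -⅓ (S = (⅙)*(-2) = -⅓ ≈ -0.33333)
s(Y) = -⅓ + Y*(16 + Y) (s(Y) = -⅓ + Y*(Y + 4²) = -⅓ + Y*(Y + 16) = -⅓ + Y*(16 + Y))
q(E) = (-5 + E)²
q(s(3*(0*2)))*(-31) = (-5 + (-⅓ + (3*(0*2))*(16 + 3*(0*2))))²*(-31) = (-5 + (-⅓ + (3*0)*(16 + 3*0)))²*(-31) = (-5 + (-⅓ + 0*(16 + 0)))²*(-31) = (-5 + (-⅓ + 0*16))²*(-31) = (-5 + (-⅓ + 0))²*(-31) = (-5 - ⅓)²*(-31) = (-16/3)²*(-31) = (256/9)*(-31) = -7936/9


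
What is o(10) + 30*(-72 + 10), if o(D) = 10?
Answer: -1850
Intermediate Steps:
o(10) + 30*(-72 + 10) = 10 + 30*(-72 + 10) = 10 + 30*(-62) = 10 - 1860 = -1850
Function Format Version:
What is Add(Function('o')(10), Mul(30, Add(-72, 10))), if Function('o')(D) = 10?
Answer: -1850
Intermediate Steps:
Add(Function('o')(10), Mul(30, Add(-72, 10))) = Add(10, Mul(30, Add(-72, 10))) = Add(10, Mul(30, -62)) = Add(10, -1860) = -1850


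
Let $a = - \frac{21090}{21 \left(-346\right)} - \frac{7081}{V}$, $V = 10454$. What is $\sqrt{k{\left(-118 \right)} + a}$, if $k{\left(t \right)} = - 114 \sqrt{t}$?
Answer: $\frac{\sqrt{356635499371886 - 18270823789957704 i \sqrt{118}}}{12659794} \approx 24.906 - 24.861 i$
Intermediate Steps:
$a = \frac{28170719}{12659794}$ ($a = - \frac{21090}{21 \left(-346\right)} - \frac{7081}{10454} = - \frac{21090}{-7266} - \frac{7081}{10454} = \left(-21090\right) \left(- \frac{1}{7266}\right) - \frac{7081}{10454} = \frac{3515}{1211} - \frac{7081}{10454} = \frac{28170719}{12659794} \approx 2.2252$)
$\sqrt{k{\left(-118 \right)} + a} = \sqrt{- 114 \sqrt{-118} + \frac{28170719}{12659794}} = \sqrt{- 114 i \sqrt{118} + \frac{28170719}{12659794}} = \sqrt{\frac{28170719}{12659794} - 114 i \sqrt{118}}$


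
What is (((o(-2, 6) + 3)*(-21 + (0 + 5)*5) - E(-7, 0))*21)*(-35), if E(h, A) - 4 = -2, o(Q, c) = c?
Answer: -24990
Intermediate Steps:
E(h, A) = 2 (E(h, A) = 4 - 2 = 2)
(((o(-2, 6) + 3)*(-21 + (0 + 5)*5) - E(-7, 0))*21)*(-35) = (((6 + 3)*(-21 + (0 + 5)*5) - 1*2)*21)*(-35) = ((9*(-21 + 5*5) - 2)*21)*(-35) = ((9*(-21 + 25) - 2)*21)*(-35) = ((9*4 - 2)*21)*(-35) = ((36 - 2)*21)*(-35) = (34*21)*(-35) = 714*(-35) = -24990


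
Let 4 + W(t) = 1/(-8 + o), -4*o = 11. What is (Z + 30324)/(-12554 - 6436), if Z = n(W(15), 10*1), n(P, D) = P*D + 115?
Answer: -1307117/816570 ≈ -1.6007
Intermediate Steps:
o = -11/4 (o = -¼*11 = -11/4 ≈ -2.7500)
W(t) = -176/43 (W(t) = -4 + 1/(-8 - 11/4) = -4 + 1/(-43/4) = -4 - 4/43 = -176/43)
n(P, D) = 115 + D*P (n(P, D) = D*P + 115 = 115 + D*P)
Z = 3185/43 (Z = 115 + (10*1)*(-176/43) = 115 + 10*(-176/43) = 115 - 1760/43 = 3185/43 ≈ 74.070)
(Z + 30324)/(-12554 - 6436) = (3185/43 + 30324)/(-12554 - 6436) = (1307117/43)/(-18990) = (1307117/43)*(-1/18990) = -1307117/816570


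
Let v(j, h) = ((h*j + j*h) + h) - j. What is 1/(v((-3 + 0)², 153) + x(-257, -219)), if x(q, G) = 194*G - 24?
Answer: -1/39612 ≈ -2.5245e-5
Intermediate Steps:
x(q, G) = -24 + 194*G
v(j, h) = h - j + 2*h*j (v(j, h) = ((h*j + h*j) + h) - j = (2*h*j + h) - j = (h + 2*h*j) - j = h - j + 2*h*j)
1/(v((-3 + 0)², 153) + x(-257, -219)) = 1/((153 - (-3 + 0)² + 2*153*(-3 + 0)²) + (-24 + 194*(-219))) = 1/((153 - 1*(-3)² + 2*153*(-3)²) + (-24 - 42486)) = 1/((153 - 1*9 + 2*153*9) - 42510) = 1/((153 - 9 + 2754) - 42510) = 1/(2898 - 42510) = 1/(-39612) = -1/39612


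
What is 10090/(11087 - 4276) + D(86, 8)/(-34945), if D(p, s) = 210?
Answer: 70232948/47602079 ≈ 1.4754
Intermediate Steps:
10090/(11087 - 4276) + D(86, 8)/(-34945) = 10090/(11087 - 4276) + 210/(-34945) = 10090/6811 + 210*(-1/34945) = 10090*(1/6811) - 42/6989 = 10090/6811 - 42/6989 = 70232948/47602079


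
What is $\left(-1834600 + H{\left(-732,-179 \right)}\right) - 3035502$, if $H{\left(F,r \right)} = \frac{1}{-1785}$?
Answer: $- \frac{8693132071}{1785} \approx -4.8701 \cdot 10^{6}$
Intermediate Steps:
$H{\left(F,r \right)} = - \frac{1}{1785}$
$\left(-1834600 + H{\left(-732,-179 \right)}\right) - 3035502 = \left(-1834600 - \frac{1}{1785}\right) - 3035502 = - \frac{3274761001}{1785} - 3035502 = - \frac{8693132071}{1785}$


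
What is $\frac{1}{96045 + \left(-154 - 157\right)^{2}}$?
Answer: $\frac{1}{192766} \approx 5.1876 \cdot 10^{-6}$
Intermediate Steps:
$\frac{1}{96045 + \left(-154 - 157\right)^{2}} = \frac{1}{96045 + \left(-311\right)^{2}} = \frac{1}{96045 + 96721} = \frac{1}{192766}$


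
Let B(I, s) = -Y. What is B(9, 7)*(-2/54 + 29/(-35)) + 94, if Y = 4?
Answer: 92102/945 ≈ 97.462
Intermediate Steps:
B(I, s) = -4 (B(I, s) = -1*4 = -4)
B(9, 7)*(-2/54 + 29/(-35)) + 94 = -4*(-2/54 + 29/(-35)) + 94 = -4*(-2*1/54 + 29*(-1/35)) + 94 = -4*(-1/27 - 29/35) + 94 = -4*(-818/945) + 94 = 3272/945 + 94 = 92102/945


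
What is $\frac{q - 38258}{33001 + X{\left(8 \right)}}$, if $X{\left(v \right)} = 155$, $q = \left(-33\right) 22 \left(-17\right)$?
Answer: $- \frac{6479}{8289} \approx -0.78164$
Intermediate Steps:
$q = 12342$ ($q = \left(-726\right) \left(-17\right) = 12342$)
$\frac{q - 38258}{33001 + X{\left(8 \right)}} = \frac{12342 - 38258}{33001 + 155} = - \frac{25916}{33156} = \left(-25916\right) \frac{1}{33156} = - \frac{6479}{8289}$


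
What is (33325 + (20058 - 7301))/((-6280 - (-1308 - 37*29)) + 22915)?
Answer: 23041/9508 ≈ 2.4233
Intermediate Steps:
(33325 + (20058 - 7301))/((-6280 - (-1308 - 37*29)) + 22915) = (33325 + 12757)/((-6280 - (-1308 - 1*1073)) + 22915) = 46082/((-6280 - (-1308 - 1073)) + 22915) = 46082/((-6280 - 1*(-2381)) + 22915) = 46082/((-6280 + 2381) + 22915) = 46082/(-3899 + 22915) = 46082/19016 = 46082*(1/19016) = 23041/9508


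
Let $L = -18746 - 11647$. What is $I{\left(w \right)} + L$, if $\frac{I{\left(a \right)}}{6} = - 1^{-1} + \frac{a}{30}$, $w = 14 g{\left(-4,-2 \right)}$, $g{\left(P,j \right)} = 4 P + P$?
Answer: $-30455$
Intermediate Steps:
$g{\left(P,j \right)} = 5 P$
$w = -280$ ($w = 14 \cdot 5 \left(-4\right) = 14 \left(-20\right) = -280$)
$I{\left(a \right)} = -6 + \frac{a}{5}$ ($I{\left(a \right)} = 6 \left(- 1^{-1} + \frac{a}{30}\right) = 6 \left(\left(-1\right) 1 + a \frac{1}{30}\right) = 6 \left(-1 + \frac{a}{30}\right) = -6 + \frac{a}{5}$)
$L = -30393$
$I{\left(w \right)} + L = \left(-6 + \frac{1}{5} \left(-280\right)\right) - 30393 = \left(-6 - 56\right) - 30393 = -62 - 30393 = -30455$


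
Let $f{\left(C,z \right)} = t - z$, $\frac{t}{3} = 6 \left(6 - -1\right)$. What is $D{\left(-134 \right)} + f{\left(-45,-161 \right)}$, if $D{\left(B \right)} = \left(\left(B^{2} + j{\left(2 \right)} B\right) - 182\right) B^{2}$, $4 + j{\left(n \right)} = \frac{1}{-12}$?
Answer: $\frac{986925467}{3} \approx 3.2898 \cdot 10^{8}$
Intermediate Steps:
$j{\left(n \right)} = - \frac{49}{12}$ ($j{\left(n \right)} = -4 + \frac{1}{-12} = -4 - \frac{1}{12} = - \frac{49}{12}$)
$t = 126$ ($t = 3 \cdot 6 \left(6 - -1\right) = 3 \cdot 6 \left(6 + 1\right) = 3 \cdot 6 \cdot 7 = 3 \cdot 42 = 126$)
$D{\left(B \right)} = B^{2} \left(-182 + B^{2} - \frac{49 B}{12}\right)$ ($D{\left(B \right)} = \left(\left(B^{2} - \frac{49 B}{12}\right) - 182\right) B^{2} = \left(-182 + B^{2} - \frac{49 B}{12}\right) B^{2} = B^{2} \left(-182 + B^{2} - \frac{49 B}{12}\right)$)
$f{\left(C,z \right)} = 126 - z$
$D{\left(-134 \right)} + f{\left(-45,-161 \right)} = \left(-134\right)^{2} \left(-182 + \left(-134\right)^{2} - - \frac{3283}{6}\right) + \left(126 - -161\right) = 17956 \left(-182 + 17956 + \frac{3283}{6}\right) + \left(126 + 161\right) = 17956 \cdot \frac{109927}{6} + 287 = \frac{986924606}{3} + 287 = \frac{986925467}{3}$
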